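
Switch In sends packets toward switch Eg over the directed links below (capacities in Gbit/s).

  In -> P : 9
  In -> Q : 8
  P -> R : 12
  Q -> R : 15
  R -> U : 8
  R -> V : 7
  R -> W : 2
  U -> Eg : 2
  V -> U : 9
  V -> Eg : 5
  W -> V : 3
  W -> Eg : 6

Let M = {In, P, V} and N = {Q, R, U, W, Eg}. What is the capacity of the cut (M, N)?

34

Edges leaving {In, P, V}: In→Q (8), P→R (12), V→U (9), V→Eg (5).
Cut capacity = 8 + 12 + 9 + 5 = 34.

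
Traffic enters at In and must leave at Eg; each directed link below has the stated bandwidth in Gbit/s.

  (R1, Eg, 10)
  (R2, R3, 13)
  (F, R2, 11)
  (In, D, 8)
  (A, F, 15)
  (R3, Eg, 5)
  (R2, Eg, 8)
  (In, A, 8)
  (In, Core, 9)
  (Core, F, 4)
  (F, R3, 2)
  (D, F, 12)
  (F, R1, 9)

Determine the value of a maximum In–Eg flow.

Augment In→A→F→R2→Eg: bottleneck 8, flow now 8.
Augment In→Core→F→R1→Eg: bottleneck 4, flow now 12.
Augment In→D→F→R1→Eg: bottleneck 5, flow now 17.
Augment In→D→F→R3→Eg: bottleneck 2, flow now 19.
Augment In→D→F→R2→R3→Eg: bottleneck 1, flow now 20.
No augmenting path remains; maximum flow = 20.
In the residual graph, reachable from In: {In, Core}.
Min-cut edges: In→A (8), In→D (8), Core→F (4); capacity 8 + 8 + 4 = 20.
This cut is saturated, so no flow can exceed 20.

20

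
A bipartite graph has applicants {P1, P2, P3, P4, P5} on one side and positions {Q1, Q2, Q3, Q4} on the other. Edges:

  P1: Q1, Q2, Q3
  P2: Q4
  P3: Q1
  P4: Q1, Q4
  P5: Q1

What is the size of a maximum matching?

Unit-capacity flow: source→left, listed edges, right→sink; max matching = max flow.
Augmenting path P1→Q1 (+1); matched 1.
Augmenting path P2→Q4 (+1); matched 2.
Augmenting path P3→Q1→P1→Q2 (+1); matched 3.
No augmenting path remains; maximum matching = 3.
König certificate: {P1, Q1, Q4} is a vertex cover of size 3 (every listed pair touches it), so no matching can be larger.

3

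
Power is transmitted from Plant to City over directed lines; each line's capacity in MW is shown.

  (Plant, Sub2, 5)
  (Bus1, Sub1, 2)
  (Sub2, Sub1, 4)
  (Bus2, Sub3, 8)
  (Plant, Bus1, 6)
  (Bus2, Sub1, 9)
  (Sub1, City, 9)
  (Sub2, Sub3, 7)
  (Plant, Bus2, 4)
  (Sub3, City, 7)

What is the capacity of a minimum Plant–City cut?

11

Augment Plant→Bus2→Sub1→City: bottleneck 4, flow now 4.
Augment Plant→Bus1→Sub1→City: bottleneck 2, flow now 6.
Augment Plant→Sub2→Sub1→City: bottleneck 3, flow now 9.
Augment Plant→Sub2→Sub3→City: bottleneck 2, flow now 11.
No augmenting path remains; maximum flow = 11.
By max-flow min-cut, the minimum cut capacity equals the max flow.
In the residual graph, reachable from Plant: {Plant, Bus1}.
Min-cut edges: Plant→Bus2 (4), Plant→Sub2 (5), Bus1→Sub1 (2); capacity 4 + 5 + 2 = 11.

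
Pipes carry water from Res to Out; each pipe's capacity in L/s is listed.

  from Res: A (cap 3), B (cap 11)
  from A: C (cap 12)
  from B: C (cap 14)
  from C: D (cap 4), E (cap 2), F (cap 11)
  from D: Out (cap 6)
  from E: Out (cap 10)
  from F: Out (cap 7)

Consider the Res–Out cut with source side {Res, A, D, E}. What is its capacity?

39

Edges leaving {Res, A, D, E}: Res→B (11), A→C (12), D→Out (6), E→Out (10).
Cut capacity = 11 + 12 + 6 + 10 = 39.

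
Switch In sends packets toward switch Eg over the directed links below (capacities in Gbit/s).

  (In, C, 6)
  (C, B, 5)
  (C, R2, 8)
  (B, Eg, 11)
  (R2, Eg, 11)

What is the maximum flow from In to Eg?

6

Augment In→C→B→Eg: bottleneck 5, flow now 5.
Augment In→C→R2→Eg: bottleneck 1, flow now 6.
No augmenting path remains; maximum flow = 6.
In the residual graph, reachable from In: {In}.
Min-cut edges: In→C (6); capacity 6 = 6.
This cut is saturated, so no flow can exceed 6.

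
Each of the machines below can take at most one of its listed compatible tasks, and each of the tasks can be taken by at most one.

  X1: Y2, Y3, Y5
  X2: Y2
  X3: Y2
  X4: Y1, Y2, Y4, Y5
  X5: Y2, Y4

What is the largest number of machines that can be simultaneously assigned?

Unit-capacity flow: source→left, listed edges, right→sink; max matching = max flow.
Augmenting path X1→Y2 (+1); matched 1.
Augmenting path X4→Y1 (+1); matched 2.
Augmenting path X5→Y4 (+1); matched 3.
Augmenting path X2→Y2→X1→Y3 (+1); matched 4.
No augmenting path remains; maximum matching = 4.
König certificate: {X1, X4, X5, Y2} is a vertex cover of size 4 (every listed pair touches it), so no matching can be larger.

4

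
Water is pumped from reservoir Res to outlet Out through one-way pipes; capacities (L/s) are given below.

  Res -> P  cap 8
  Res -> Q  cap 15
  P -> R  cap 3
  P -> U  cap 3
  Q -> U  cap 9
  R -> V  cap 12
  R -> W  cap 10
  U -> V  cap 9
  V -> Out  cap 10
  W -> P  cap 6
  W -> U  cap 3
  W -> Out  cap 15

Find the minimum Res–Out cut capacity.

12

Augment Res→P→R→V→Out: bottleneck 3, flow now 3.
Augment Res→P→U→V→Out: bottleneck 3, flow now 6.
Augment Res→Q→U→V→Out: bottleneck 4, flow now 10.
Augment Res→Q→U→V→R→W→Out: bottleneck 2, flow now 12. (uses reverse residual edge)
No augmenting path remains; maximum flow = 12.
By max-flow min-cut, the minimum cut capacity equals the max flow.
In the residual graph, reachable from Res: {Res, P, Q, U}.
Min-cut edges: P→R (3), U→V (9); capacity 3 + 9 = 12.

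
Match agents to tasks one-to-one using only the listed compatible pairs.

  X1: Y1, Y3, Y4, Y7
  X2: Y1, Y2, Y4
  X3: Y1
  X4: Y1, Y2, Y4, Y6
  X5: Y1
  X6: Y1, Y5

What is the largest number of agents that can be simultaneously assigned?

Unit-capacity flow: source→left, listed edges, right→sink; max matching = max flow.
Augmenting path X1→Y1 (+1); matched 1.
Augmenting path X2→Y2 (+1); matched 2.
Augmenting path X4→Y4 (+1); matched 3.
Augmenting path X6→Y5 (+1); matched 4.
Augmenting path X3→Y1→X1→Y3 (+1); matched 5.
No augmenting path remains; maximum matching = 5.
König certificate: {X1, X2, X4, X6, Y1} is a vertex cover of size 5 (every listed pair touches it), so no matching can be larger.

5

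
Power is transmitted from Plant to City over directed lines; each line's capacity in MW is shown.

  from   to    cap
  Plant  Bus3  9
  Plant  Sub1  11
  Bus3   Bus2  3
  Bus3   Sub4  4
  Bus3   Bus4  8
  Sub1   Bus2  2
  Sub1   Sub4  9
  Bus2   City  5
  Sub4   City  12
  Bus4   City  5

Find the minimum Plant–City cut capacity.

Augment Plant→Bus3→Bus2→City: bottleneck 3, flow now 3.
Augment Plant→Bus3→Sub4→City: bottleneck 4, flow now 7.
Augment Plant→Bus3→Bus4→City: bottleneck 2, flow now 9.
Augment Plant→Sub1→Bus2→City: bottleneck 2, flow now 11.
Augment Plant→Sub1→Sub4→City: bottleneck 8, flow now 19.
Augment Plant→Sub1→Sub4→Bus3→Bus4→City: bottleneck 1, flow now 20. (uses reverse residual edge)
No augmenting path remains; maximum flow = 20.
By max-flow min-cut, the minimum cut capacity equals the max flow.
In the residual graph, reachable from Plant: {Plant}.
Min-cut edges: Plant→Bus3 (9), Plant→Sub1 (11); capacity 9 + 11 = 20.

20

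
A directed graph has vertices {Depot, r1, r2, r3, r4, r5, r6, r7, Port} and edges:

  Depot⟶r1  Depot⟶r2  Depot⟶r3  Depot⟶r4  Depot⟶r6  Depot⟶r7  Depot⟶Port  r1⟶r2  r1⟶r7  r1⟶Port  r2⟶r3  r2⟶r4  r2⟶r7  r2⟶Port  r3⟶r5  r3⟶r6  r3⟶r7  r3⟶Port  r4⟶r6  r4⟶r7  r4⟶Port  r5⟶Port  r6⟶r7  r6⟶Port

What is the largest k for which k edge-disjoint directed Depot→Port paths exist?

Assign every edge capacity 1; by Menger, the answer equals the max flow.
Path Depot→Port (+1); total 1.
Path Depot→r1→Port (+1); total 2.
Path Depot→r2→Port (+1); total 3.
Path Depot→r3→Port (+1); total 4.
Path Depot→r4→Port (+1); total 5.
Path Depot→r6→Port (+1); total 6.
No residual Depot→Port path; max flow = 6.
Certifying cut of size 6: {Depot→Port, Depot→r1, Depot→r2, Depot→r3, Depot→r4, Depot→r6}.

6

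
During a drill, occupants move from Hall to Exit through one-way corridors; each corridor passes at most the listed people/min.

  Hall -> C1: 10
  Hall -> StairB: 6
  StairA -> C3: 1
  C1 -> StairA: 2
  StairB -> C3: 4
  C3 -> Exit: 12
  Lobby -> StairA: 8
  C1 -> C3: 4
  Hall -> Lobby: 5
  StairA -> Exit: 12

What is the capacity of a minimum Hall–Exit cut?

Augment Hall→Lobby→StairA→Exit: bottleneck 5, flow now 5.
Augment Hall→StairB→C3→Exit: bottleneck 4, flow now 9.
Augment Hall→C1→C3→Exit: bottleneck 4, flow now 13.
Augment Hall→C1→StairA→Exit: bottleneck 2, flow now 15.
No augmenting path remains; maximum flow = 15.
By max-flow min-cut, the minimum cut capacity equals the max flow.
In the residual graph, reachable from Hall: {Hall, StairB, C1}.
Min-cut edges: Hall→Lobby (5), StairB→C3 (4), C1→C3 (4), C1→StairA (2); capacity 5 + 4 + 4 + 2 = 15.

15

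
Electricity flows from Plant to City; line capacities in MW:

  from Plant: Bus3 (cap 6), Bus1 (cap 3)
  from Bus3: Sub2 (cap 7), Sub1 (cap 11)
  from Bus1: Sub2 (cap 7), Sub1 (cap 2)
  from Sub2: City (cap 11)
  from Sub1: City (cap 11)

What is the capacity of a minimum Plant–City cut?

9

Augment Plant→Bus3→Sub2→City: bottleneck 6, flow now 6.
Augment Plant→Bus1→Sub2→City: bottleneck 3, flow now 9.
No augmenting path remains; maximum flow = 9.
By max-flow min-cut, the minimum cut capacity equals the max flow.
In the residual graph, reachable from Plant: {Plant}.
Min-cut edges: Plant→Bus3 (6), Plant→Bus1 (3); capacity 6 + 3 = 9.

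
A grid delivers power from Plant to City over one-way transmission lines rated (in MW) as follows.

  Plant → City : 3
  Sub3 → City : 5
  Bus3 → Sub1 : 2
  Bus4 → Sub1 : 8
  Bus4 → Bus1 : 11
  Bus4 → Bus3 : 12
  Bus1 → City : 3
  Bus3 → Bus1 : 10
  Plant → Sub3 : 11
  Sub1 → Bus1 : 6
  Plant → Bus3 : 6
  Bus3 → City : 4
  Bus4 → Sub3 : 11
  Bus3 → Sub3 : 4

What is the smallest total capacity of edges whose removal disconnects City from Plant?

Augment Plant→City: bottleneck 3, flow now 3.
Augment Plant→Bus3→City: bottleneck 4, flow now 7.
Augment Plant→Sub3→City: bottleneck 5, flow now 12.
Augment Plant→Bus3→Bus1→City: bottleneck 2, flow now 14.
No augmenting path remains; maximum flow = 14.
By max-flow min-cut, the minimum cut capacity equals the max flow.
In the residual graph, reachable from Plant: {Plant, Sub3}.
Min-cut edges: Plant→Bus3 (6), Plant→City (3), Sub3→City (5); capacity 6 + 3 + 5 = 14.

14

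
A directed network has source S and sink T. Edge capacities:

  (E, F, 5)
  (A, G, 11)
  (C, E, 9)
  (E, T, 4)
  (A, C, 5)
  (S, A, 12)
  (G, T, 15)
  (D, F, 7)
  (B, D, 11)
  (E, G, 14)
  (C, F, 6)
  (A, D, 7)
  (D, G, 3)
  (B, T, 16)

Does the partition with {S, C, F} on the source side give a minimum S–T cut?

No — its capacity is 21, but the minimum cut has capacity 12.

Given cut capacity: 12 + 9 = 21.
Augment S→A→G→T: bottleneck 11, flow now 11.
Augment S→A→C→E→T: bottleneck 1, flow now 12.
No augmenting path remains; maximum flow = 12.
In the residual graph, reachable from S: {S}.
Min-cut edges: S→A (12); capacity 12 = 12.
Cut capacity 21 exceeds the max flow 12, so it is not minimum.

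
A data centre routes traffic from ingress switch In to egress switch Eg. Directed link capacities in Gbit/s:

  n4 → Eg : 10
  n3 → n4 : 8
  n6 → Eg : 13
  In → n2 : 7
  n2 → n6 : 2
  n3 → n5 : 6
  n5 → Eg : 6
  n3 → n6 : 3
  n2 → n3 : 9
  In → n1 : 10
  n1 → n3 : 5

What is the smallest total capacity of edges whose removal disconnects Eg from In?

Augment In→n2→n6→Eg: bottleneck 2, flow now 2.
Augment In→n1→n3→n4→Eg: bottleneck 5, flow now 7.
Augment In→n2→n3→n4→Eg: bottleneck 3, flow now 10.
Augment In→n2→n3→n5→Eg: bottleneck 2, flow now 12.
No augmenting path remains; maximum flow = 12.
By max-flow min-cut, the minimum cut capacity equals the max flow.
In the residual graph, reachable from In: {In, n1}.
Min-cut edges: In→n2 (7), n1→n3 (5); capacity 7 + 5 = 12.

12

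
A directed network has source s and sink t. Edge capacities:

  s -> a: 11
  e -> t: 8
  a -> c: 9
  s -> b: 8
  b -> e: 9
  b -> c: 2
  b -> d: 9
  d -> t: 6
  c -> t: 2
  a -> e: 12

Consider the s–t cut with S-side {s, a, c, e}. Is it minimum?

No — its capacity is 18, but the minimum cut has capacity 16.

Given cut capacity: 8 + 2 + 8 = 18.
Augment s→a→c→t: bottleneck 2, flow now 2.
Augment s→a→e→t: bottleneck 8, flow now 10.
Augment s→b→d→t: bottleneck 6, flow now 16.
No augmenting path remains; maximum flow = 16.
In the residual graph, reachable from s: {s, a, b, c, d, e}.
Min-cut edges: c→t (2), d→t (6), e→t (8); capacity 2 + 6 + 8 = 16.
Cut capacity 18 exceeds the max flow 16, so it is not minimum.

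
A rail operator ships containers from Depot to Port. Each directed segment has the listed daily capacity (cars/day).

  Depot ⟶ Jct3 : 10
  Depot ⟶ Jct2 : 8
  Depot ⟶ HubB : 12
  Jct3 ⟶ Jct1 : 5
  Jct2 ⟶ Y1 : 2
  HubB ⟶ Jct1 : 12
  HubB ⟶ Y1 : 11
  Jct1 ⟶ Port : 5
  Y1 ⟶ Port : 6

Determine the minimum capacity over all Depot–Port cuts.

Augment Depot→Jct3→Jct1→Port: bottleneck 5, flow now 5.
Augment Depot→Jct2→Y1→Port: bottleneck 2, flow now 7.
Augment Depot→HubB→Y1→Port: bottleneck 4, flow now 11.
No augmenting path remains; maximum flow = 11.
By max-flow min-cut, the minimum cut capacity equals the max flow.
In the residual graph, reachable from Depot: {Depot, Jct3, Jct2, HubB, Jct1, Y1}.
Min-cut edges: Jct1→Port (5), Y1→Port (6); capacity 5 + 6 = 11.

11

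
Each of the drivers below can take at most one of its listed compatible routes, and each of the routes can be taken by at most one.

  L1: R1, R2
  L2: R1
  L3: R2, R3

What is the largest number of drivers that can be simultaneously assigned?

3

Unit-capacity flow: source→left, listed edges, right→sink; max matching = max flow.
Augmenting path L1→R1 (+1); matched 1.
Augmenting path L3→R2 (+1); matched 2.
Augmenting path L2→R1→L1→R2→L3→R3 (+1); matched 3.
No augmenting path remains; maximum matching = 3.
König certificate: {L1, L2, L3} is a vertex cover of size 3 (every listed pair touches it), so no matching can be larger.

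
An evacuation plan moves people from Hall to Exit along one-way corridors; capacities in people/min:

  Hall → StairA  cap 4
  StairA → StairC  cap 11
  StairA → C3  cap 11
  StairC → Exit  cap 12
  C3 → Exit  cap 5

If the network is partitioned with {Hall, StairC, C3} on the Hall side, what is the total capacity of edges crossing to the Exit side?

Edges leaving {Hall, StairC, C3}: Hall→StairA (4), StairC→Exit (12), C3→Exit (5).
Cut capacity = 4 + 12 + 5 = 21.

21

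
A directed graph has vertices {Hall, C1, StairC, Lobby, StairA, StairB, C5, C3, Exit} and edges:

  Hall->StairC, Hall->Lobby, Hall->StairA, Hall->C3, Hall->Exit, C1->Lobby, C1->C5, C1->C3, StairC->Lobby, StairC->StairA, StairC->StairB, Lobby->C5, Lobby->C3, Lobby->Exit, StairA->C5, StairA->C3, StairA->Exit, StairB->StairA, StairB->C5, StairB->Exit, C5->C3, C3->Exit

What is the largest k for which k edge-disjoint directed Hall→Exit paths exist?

5

Assign every edge capacity 1; by Menger, the answer equals the max flow.
Path Hall→Exit (+1); total 1.
Path Hall→Lobby→Exit (+1); total 2.
Path Hall→StairA→Exit (+1); total 3.
Path Hall→C3→Exit (+1); total 4.
Path Hall→StairC→StairB→Exit (+1); total 5.
No residual Hall→Exit path; max flow = 5.
Certifying cut of size 5: {Hall→C3, Hall→Exit, Hall→Lobby, Hall→StairA, Hall→StairC}.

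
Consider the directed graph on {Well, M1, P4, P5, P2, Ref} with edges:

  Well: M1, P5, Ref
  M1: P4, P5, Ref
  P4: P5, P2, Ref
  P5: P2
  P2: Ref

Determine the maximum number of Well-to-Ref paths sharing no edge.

Assign every edge capacity 1; by Menger, the answer equals the max flow.
Path Well→Ref (+1); total 1.
Path Well→M1→Ref (+1); total 2.
Path Well→P5→P2→Ref (+1); total 3.
No residual Well→Ref path; max flow = 3.
Certifying cut of size 3: {Well→M1, Well→P5, Well→Ref}.

3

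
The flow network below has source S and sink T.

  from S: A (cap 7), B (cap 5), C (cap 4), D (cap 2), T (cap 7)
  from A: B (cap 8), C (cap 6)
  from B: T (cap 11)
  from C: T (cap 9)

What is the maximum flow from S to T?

23

Augment S→T: bottleneck 7, flow now 7.
Augment S→B→T: bottleneck 5, flow now 12.
Augment S→C→T: bottleneck 4, flow now 16.
Augment S→A→B→T: bottleneck 6, flow now 22.
Augment S→A→C→T: bottleneck 1, flow now 23.
No augmenting path remains; maximum flow = 23.
In the residual graph, reachable from S: {S, D}.
Min-cut edges: S→A (7), S→B (5), S→C (4), S→T (7); capacity 7 + 5 + 4 + 7 = 23.
This cut is saturated, so no flow can exceed 23.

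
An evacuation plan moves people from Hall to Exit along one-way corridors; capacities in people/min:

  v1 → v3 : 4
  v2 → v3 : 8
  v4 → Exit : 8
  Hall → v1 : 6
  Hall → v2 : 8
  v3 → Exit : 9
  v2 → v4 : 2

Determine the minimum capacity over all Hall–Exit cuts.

11

Augment Hall→v1→v3→Exit: bottleneck 4, flow now 4.
Augment Hall→v2→v3→Exit: bottleneck 5, flow now 9.
Augment Hall→v2→v4→Exit: bottleneck 2, flow now 11.
No augmenting path remains; maximum flow = 11.
By max-flow min-cut, the minimum cut capacity equals the max flow.
In the residual graph, reachable from Hall: {Hall, v1, v2, v3}.
Min-cut edges: v2→v4 (2), v3→Exit (9); capacity 2 + 9 = 11.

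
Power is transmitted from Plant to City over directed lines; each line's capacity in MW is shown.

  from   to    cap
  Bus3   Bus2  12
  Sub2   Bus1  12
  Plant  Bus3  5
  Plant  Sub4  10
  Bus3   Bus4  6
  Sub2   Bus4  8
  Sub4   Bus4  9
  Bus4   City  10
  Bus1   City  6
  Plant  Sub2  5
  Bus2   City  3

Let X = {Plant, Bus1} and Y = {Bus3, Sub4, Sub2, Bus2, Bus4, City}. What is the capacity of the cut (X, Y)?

Edges leaving {Plant, Bus1}: Plant→Bus3 (5), Plant→Sub4 (10), Plant→Sub2 (5), Bus1→City (6).
Cut capacity = 5 + 10 + 5 + 6 = 26.

26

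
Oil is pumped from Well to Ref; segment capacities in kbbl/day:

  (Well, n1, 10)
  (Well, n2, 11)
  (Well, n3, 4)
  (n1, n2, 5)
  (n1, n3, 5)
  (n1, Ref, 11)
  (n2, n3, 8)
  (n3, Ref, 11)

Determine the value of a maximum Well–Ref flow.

Augment Well→n1→Ref: bottleneck 10, flow now 10.
Augment Well→n3→Ref: bottleneck 4, flow now 14.
Augment Well→n2→n3→Ref: bottleneck 7, flow now 21.
No augmenting path remains; maximum flow = 21.
In the residual graph, reachable from Well: {Well, n2, n3}.
Min-cut edges: Well→n1 (10), n3→Ref (11); capacity 10 + 11 = 21.
This cut is saturated, so no flow can exceed 21.

21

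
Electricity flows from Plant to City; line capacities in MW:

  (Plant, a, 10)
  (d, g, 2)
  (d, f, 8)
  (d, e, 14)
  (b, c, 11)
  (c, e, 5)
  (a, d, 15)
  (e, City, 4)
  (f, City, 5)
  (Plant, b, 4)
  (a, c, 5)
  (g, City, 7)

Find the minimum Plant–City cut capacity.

11

Augment Plant→a→c→e→City: bottleneck 4, flow now 4.
Augment Plant→a→d→f→City: bottleneck 5, flow now 9.
Augment Plant→a→d→g→City: bottleneck 1, flow now 10.
Augment Plant→b→c→a→d→g→City: bottleneck 1, flow now 11. (uses reverse residual edge)
No augmenting path remains; maximum flow = 11.
By max-flow min-cut, the minimum cut capacity equals the max flow.
In the residual graph, reachable from Plant: {Plant, a, b, c, d, e, f}.
Min-cut edges: d→g (2), e→City (4), f→City (5); capacity 2 + 4 + 5 = 11.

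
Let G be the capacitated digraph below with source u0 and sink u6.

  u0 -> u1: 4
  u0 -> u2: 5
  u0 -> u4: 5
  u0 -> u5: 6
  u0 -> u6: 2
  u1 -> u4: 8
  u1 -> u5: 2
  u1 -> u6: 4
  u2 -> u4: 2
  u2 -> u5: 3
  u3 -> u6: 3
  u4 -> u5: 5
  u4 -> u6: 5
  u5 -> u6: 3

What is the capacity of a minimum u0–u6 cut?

Augment u0→u6: bottleneck 2, flow now 2.
Augment u0→u1→u6: bottleneck 4, flow now 6.
Augment u0→u4→u6: bottleneck 5, flow now 11.
Augment u0→u5→u6: bottleneck 3, flow now 14.
No augmenting path remains; maximum flow = 14.
By max-flow min-cut, the minimum cut capacity equals the max flow.
In the residual graph, reachable from u0: {u0, u2, u4, u5}.
Min-cut edges: u0→u1 (4), u0→u6 (2), u4→u6 (5), u5→u6 (3); capacity 4 + 2 + 5 + 3 = 14.

14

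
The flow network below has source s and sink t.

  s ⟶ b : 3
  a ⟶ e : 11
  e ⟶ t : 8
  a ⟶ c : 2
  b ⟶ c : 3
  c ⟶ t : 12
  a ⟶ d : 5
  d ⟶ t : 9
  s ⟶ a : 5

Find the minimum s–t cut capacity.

Augment s→a→c→t: bottleneck 2, flow now 2.
Augment s→a→d→t: bottleneck 3, flow now 5.
Augment s→b→c→t: bottleneck 3, flow now 8.
No augmenting path remains; maximum flow = 8.
By max-flow min-cut, the minimum cut capacity equals the max flow.
In the residual graph, reachable from s: {s}.
Min-cut edges: s→a (5), s→b (3); capacity 5 + 3 = 8.

8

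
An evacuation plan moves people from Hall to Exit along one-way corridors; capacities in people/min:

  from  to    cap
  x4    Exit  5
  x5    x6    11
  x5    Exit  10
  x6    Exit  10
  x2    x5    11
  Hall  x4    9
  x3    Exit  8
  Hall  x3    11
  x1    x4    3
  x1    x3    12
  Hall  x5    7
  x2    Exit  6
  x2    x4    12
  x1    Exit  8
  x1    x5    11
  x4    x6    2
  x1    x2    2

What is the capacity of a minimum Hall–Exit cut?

22

Augment Hall→x3→Exit: bottleneck 8, flow now 8.
Augment Hall→x4→Exit: bottleneck 5, flow now 13.
Augment Hall→x5→Exit: bottleneck 7, flow now 20.
Augment Hall→x4→x6→Exit: bottleneck 2, flow now 22.
No augmenting path remains; maximum flow = 22.
By max-flow min-cut, the minimum cut capacity equals the max flow.
In the residual graph, reachable from Hall: {Hall, x3, x4}.
Min-cut edges: Hall→x5 (7), x3→Exit (8), x4→x6 (2), x4→Exit (5); capacity 7 + 8 + 2 + 5 = 22.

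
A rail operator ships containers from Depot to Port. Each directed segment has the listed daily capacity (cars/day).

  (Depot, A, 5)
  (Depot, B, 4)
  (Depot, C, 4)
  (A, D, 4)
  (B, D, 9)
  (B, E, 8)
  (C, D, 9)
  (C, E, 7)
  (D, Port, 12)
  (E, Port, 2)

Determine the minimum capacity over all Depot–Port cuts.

12

Augment Depot→A→D→Port: bottleneck 4, flow now 4.
Augment Depot→B→D→Port: bottleneck 4, flow now 8.
Augment Depot→C→D→Port: bottleneck 4, flow now 12.
No augmenting path remains; maximum flow = 12.
By max-flow min-cut, the minimum cut capacity equals the max flow.
In the residual graph, reachable from Depot: {Depot, A}.
Min-cut edges: Depot→B (4), Depot→C (4), A→D (4); capacity 4 + 4 + 4 = 12.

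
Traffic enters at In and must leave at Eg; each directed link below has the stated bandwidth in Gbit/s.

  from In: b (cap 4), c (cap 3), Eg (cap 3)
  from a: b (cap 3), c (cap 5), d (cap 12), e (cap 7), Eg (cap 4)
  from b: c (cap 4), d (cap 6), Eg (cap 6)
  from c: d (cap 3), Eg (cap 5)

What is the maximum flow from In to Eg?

10

Augment In→Eg: bottleneck 3, flow now 3.
Augment In→b→Eg: bottleneck 4, flow now 7.
Augment In→c→Eg: bottleneck 3, flow now 10.
No augmenting path remains; maximum flow = 10.
In the residual graph, reachable from In: {In}.
Min-cut edges: In→b (4), In→c (3), In→Eg (3); capacity 4 + 3 + 3 = 10.
This cut is saturated, so no flow can exceed 10.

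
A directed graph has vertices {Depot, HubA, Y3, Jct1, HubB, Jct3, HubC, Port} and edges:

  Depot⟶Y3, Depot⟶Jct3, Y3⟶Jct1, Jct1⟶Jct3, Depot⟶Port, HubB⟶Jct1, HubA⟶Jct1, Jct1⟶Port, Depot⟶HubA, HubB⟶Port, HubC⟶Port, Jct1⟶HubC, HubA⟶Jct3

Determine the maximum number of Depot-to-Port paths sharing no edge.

3

Assign every edge capacity 1; by Menger, the answer equals the max flow.
Path Depot→Port (+1); total 1.
Path Depot→HubA→Jct1→Port (+1); total 2.
Path Depot→Y3→Jct1→HubC→Port (+1); total 3.
No residual Depot→Port path; max flow = 3.
Certifying cut of size 3: {Depot→HubA, Depot→Port, Depot→Y3}.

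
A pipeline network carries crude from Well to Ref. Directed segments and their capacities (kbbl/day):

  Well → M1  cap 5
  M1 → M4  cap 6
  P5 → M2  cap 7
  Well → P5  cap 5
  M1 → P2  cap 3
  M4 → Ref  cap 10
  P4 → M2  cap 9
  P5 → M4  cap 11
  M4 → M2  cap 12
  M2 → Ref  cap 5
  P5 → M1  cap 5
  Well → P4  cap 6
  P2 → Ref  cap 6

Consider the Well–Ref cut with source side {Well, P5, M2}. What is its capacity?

32

Edges leaving {Well, P5, M2}: Well→P4 (6), Well→M1 (5), P5→M1 (5), P5→M4 (11), M2→Ref (5).
Cut capacity = 6 + 5 + 5 + 11 + 5 = 32.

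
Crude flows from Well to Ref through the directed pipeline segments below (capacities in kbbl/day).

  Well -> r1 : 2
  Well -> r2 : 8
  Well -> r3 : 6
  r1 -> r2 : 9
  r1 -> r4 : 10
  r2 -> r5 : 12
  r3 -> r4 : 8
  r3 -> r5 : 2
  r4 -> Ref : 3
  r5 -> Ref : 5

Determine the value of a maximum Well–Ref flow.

8

Augment Well→r1→r4→Ref: bottleneck 2, flow now 2.
Augment Well→r2→r5→Ref: bottleneck 5, flow now 7.
Augment Well→r3→r4→Ref: bottleneck 1, flow now 8.
No augmenting path remains; maximum flow = 8.
In the residual graph, reachable from Well: {Well, r1, r2, r3, r4, r5}.
Min-cut edges: r4→Ref (3), r5→Ref (5); capacity 3 + 5 = 8.
This cut is saturated, so no flow can exceed 8.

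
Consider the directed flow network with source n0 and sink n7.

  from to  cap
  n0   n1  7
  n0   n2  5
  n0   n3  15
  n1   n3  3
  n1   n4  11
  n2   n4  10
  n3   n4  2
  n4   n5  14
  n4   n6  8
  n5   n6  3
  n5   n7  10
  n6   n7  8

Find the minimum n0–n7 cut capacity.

Augment n0→n1→n4→n5→n7: bottleneck 7, flow now 7.
Augment n0→n2→n4→n5→n7: bottleneck 3, flow now 10.
Augment n0→n2→n4→n6→n7: bottleneck 2, flow now 12.
Augment n0→n3→n4→n6→n7: bottleneck 2, flow now 14.
No augmenting path remains; maximum flow = 14.
By max-flow min-cut, the minimum cut capacity equals the max flow.
In the residual graph, reachable from n0: {n0, n3}.
Min-cut edges: n0→n1 (7), n0→n2 (5), n3→n4 (2); capacity 7 + 5 + 2 = 14.

14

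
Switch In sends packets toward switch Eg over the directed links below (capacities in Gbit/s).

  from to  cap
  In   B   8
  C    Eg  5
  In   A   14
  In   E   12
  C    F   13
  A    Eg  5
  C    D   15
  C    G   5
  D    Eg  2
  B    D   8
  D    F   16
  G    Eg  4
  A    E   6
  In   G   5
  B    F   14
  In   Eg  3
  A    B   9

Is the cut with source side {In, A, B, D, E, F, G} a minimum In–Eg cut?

Yes — it is a minimum cut (capacity 14).

Given cut capacity: 3 + 5 + 2 + 4 = 14.
Augment In→Eg: bottleneck 3, flow now 3.
Augment In→A→Eg: bottleneck 5, flow now 8.
Augment In→G→Eg: bottleneck 4, flow now 12.
Augment In→B→D→Eg: bottleneck 2, flow now 14.
No augmenting path remains; maximum flow = 14.
Cut capacity 14 equals the max flow, so it is a minimum cut.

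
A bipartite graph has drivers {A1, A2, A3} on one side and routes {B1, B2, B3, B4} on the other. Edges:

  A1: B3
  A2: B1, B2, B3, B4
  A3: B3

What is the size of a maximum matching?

2

Unit-capacity flow: source→left, listed edges, right→sink; max matching = max flow.
Augmenting path A1→B3 (+1); matched 1.
Augmenting path A2→B1 (+1); matched 2.
No augmenting path remains; maximum matching = 2.
König certificate: {A2, B3} is a vertex cover of size 2 (every listed pair touches it), so no matching can be larger.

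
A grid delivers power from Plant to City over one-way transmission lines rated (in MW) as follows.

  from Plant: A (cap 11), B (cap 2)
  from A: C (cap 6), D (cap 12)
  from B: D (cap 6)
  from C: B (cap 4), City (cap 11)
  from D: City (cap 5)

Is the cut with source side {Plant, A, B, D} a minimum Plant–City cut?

Yes — it is a minimum cut (capacity 11).

Given cut capacity: 6 + 5 = 11.
Augment Plant→A→C→City: bottleneck 6, flow now 6.
Augment Plant→A→D→City: bottleneck 5, flow now 11.
No augmenting path remains; maximum flow = 11.
Cut capacity 11 equals the max flow, so it is a minimum cut.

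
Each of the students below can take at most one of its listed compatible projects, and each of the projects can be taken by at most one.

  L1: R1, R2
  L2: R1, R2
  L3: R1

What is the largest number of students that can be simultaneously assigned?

2

Unit-capacity flow: source→left, listed edges, right→sink; max matching = max flow.
Augmenting path L1→R1 (+1); matched 1.
Augmenting path L2→R2 (+1); matched 2.
No augmenting path remains; maximum matching = 2.
König certificate: {R1, R2} is a vertex cover of size 2 (every listed pair touches it), so no matching can be larger.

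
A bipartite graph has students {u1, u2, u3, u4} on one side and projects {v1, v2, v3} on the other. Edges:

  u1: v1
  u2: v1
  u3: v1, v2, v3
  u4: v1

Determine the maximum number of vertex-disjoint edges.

2

Unit-capacity flow: source→left, listed edges, right→sink; max matching = max flow.
Augmenting path u1→v1 (+1); matched 1.
Augmenting path u3→v2 (+1); matched 2.
No augmenting path remains; maximum matching = 2.
König certificate: {u3, v1} is a vertex cover of size 2 (every listed pair touches it), so no matching can be larger.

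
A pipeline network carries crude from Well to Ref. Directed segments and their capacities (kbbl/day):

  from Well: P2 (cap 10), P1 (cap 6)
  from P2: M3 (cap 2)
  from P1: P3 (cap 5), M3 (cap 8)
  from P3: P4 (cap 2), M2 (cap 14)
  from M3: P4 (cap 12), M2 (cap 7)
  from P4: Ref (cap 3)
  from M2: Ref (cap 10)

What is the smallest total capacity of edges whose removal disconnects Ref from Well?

8

Augment Well→P2→M3→P4→Ref: bottleneck 2, flow now 2.
Augment Well→P1→P3→P4→Ref: bottleneck 1, flow now 3.
Augment Well→P1→P3→M2→Ref: bottleneck 4, flow now 7.
Augment Well→P1→M3→M2→Ref: bottleneck 1, flow now 8.
No augmenting path remains; maximum flow = 8.
By max-flow min-cut, the minimum cut capacity equals the max flow.
In the residual graph, reachable from Well: {Well, P2}.
Min-cut edges: Well→P1 (6), P2→M3 (2); capacity 6 + 2 = 8.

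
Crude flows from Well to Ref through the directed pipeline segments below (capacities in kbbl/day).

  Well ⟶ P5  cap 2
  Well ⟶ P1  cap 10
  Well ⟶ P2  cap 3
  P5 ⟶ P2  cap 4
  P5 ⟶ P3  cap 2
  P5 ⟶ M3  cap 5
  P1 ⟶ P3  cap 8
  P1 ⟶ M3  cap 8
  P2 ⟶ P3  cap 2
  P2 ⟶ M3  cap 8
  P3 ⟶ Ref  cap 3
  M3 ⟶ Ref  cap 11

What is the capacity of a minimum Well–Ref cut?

14

Augment Well→P5→P3→Ref: bottleneck 2, flow now 2.
Augment Well→P1→P3→Ref: bottleneck 1, flow now 3.
Augment Well→P1→M3→Ref: bottleneck 8, flow now 11.
Augment Well→P2→M3→Ref: bottleneck 3, flow now 14.
No augmenting path remains; maximum flow = 14.
By max-flow min-cut, the minimum cut capacity equals the max flow.
In the residual graph, reachable from Well: {Well, P5, P1, P2, P3, M3}.
Min-cut edges: P3→Ref (3), M3→Ref (11); capacity 3 + 11 = 14.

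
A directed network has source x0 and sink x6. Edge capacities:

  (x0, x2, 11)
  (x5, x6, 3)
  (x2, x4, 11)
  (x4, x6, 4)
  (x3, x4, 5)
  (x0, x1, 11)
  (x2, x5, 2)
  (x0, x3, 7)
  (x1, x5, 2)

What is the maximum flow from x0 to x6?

7

Augment x0→x1→x5→x6: bottleneck 2, flow now 2.
Augment x0→x2→x4→x6: bottleneck 4, flow now 6.
Augment x0→x2→x5→x6: bottleneck 1, flow now 7.
No augmenting path remains; maximum flow = 7.
In the residual graph, reachable from x0: {x0, x1, x2, x3, x4, x5}.
Min-cut edges: x4→x6 (4), x5→x6 (3); capacity 4 + 3 = 7.
This cut is saturated, so no flow can exceed 7.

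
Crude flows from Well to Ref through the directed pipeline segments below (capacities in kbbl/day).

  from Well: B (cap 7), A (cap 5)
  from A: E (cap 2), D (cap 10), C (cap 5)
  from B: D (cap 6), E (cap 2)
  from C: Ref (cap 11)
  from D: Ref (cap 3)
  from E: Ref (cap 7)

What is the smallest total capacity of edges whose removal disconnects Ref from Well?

10

Augment Well→A→C→Ref: bottleneck 5, flow now 5.
Augment Well→B→D→Ref: bottleneck 3, flow now 8.
Augment Well→B→E→Ref: bottleneck 2, flow now 10.
No augmenting path remains; maximum flow = 10.
By max-flow min-cut, the minimum cut capacity equals the max flow.
In the residual graph, reachable from Well: {Well, B, D}.
Min-cut edges: Well→A (5), B→E (2), D→Ref (3); capacity 5 + 2 + 3 = 10.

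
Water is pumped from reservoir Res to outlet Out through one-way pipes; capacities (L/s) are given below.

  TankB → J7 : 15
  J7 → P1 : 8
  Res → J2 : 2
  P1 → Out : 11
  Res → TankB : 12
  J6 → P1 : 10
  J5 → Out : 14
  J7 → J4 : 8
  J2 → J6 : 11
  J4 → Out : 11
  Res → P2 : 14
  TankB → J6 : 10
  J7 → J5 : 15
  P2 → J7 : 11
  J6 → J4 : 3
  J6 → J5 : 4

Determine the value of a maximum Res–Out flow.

Augment Res→TankB→J7→J5→Out: bottleneck 12, flow now 12.
Augment Res→P2→J7→J5→Out: bottleneck 2, flow now 14.
Augment Res→P2→J7→J4→Out: bottleneck 8, flow now 22.
Augment Res→P2→J7→P1→Out: bottleneck 1, flow now 23.
Augment Res→J2→J6→J4→Out: bottleneck 2, flow now 25.
No augmenting path remains; maximum flow = 25.
In the residual graph, reachable from Res: {Res, P2}.
Min-cut edges: Res→TankB (12), Res→J2 (2), P2→J7 (11); capacity 12 + 2 + 11 = 25.
This cut is saturated, so no flow can exceed 25.

25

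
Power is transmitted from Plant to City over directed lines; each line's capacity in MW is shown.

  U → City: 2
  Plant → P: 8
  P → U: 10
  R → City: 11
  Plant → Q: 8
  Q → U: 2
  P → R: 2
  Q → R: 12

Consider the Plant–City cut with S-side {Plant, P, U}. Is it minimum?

Yes — it is a minimum cut (capacity 12).

Given cut capacity: 8 + 2 + 2 = 12.
Augment Plant→P→R→City: bottleneck 2, flow now 2.
Augment Plant→P→U→City: bottleneck 2, flow now 4.
Augment Plant→Q→R→City: bottleneck 8, flow now 12.
No augmenting path remains; maximum flow = 12.
Cut capacity 12 equals the max flow, so it is a minimum cut.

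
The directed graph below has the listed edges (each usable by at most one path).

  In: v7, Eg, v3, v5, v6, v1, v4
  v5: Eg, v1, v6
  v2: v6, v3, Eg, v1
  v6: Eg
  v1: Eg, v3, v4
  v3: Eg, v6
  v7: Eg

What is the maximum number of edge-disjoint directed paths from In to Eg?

Assign every edge capacity 1; by Menger, the answer equals the max flow.
Path In→Eg (+1); total 1.
Path In→v1→Eg (+1); total 2.
Path In→v3→Eg (+1); total 3.
Path In→v5→Eg (+1); total 4.
Path In→v6→Eg (+1); total 5.
Path In→v7→Eg (+1); total 6.
No residual In→Eg path; max flow = 6.
Certifying cut of size 6: {In→Eg, In→v1, In→v3, In→v5, In→v6, In→v7}.

6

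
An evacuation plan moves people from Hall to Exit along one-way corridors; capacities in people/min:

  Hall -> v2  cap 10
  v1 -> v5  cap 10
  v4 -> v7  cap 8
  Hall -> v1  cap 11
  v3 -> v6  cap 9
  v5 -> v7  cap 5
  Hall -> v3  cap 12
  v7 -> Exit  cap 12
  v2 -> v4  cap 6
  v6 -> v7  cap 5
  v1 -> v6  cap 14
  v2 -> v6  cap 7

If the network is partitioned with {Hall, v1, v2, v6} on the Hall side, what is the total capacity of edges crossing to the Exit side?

33

Edges leaving {Hall, v1, v2, v6}: Hall→v3 (12), v1→v5 (10), v2→v4 (6), v6→v7 (5).
Cut capacity = 12 + 10 + 6 + 5 = 33.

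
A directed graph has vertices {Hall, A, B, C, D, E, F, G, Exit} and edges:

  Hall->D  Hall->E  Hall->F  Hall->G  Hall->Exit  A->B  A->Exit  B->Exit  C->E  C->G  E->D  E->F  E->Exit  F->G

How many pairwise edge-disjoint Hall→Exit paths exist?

2

Assign every edge capacity 1; by Menger, the answer equals the max flow.
Path Hall→Exit (+1); total 1.
Path Hall→E→Exit (+1); total 2.
No residual Hall→Exit path; max flow = 2.
Certifying cut of size 2: {Hall→E, Hall→Exit}.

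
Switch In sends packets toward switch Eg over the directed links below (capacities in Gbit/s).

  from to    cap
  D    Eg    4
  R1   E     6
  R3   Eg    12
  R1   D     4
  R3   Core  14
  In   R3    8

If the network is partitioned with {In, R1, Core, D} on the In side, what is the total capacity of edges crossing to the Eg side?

18

Edges leaving {In, R1, Core, D}: In→R3 (8), R1→E (6), D→Eg (4).
Cut capacity = 8 + 6 + 4 = 18.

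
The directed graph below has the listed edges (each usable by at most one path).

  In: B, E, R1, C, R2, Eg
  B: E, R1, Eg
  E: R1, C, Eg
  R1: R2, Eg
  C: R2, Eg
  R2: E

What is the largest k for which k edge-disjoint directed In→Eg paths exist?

Assign every edge capacity 1; by Menger, the answer equals the max flow.
Path In→Eg (+1); total 1.
Path In→B→Eg (+1); total 2.
Path In→E→Eg (+1); total 3.
Path In→R1→Eg (+1); total 4.
Path In→C→Eg (+1); total 5.
No residual In→Eg path; max flow = 5.
Certifying cut of size 5: {C→Eg, E→Eg, In→B, In→Eg, R1→Eg}.

5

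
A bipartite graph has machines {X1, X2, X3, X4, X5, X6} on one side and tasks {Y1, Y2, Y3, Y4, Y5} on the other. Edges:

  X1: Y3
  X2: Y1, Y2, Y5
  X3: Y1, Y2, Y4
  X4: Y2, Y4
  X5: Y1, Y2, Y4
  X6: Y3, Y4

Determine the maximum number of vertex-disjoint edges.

Unit-capacity flow: source→left, listed edges, right→sink; max matching = max flow.
Augmenting path X1→Y3 (+1); matched 1.
Augmenting path X2→Y1 (+1); matched 2.
Augmenting path X3→Y2 (+1); matched 3.
Augmenting path X4→Y4 (+1); matched 4.
Augmenting path X5→Y1→X2→Y5 (+1); matched 5.
No augmenting path remains; maximum matching = 5.
König certificate: {X2, Y1, Y2, Y3, Y4} is a vertex cover of size 5 (every listed pair touches it), so no matching can be larger.

5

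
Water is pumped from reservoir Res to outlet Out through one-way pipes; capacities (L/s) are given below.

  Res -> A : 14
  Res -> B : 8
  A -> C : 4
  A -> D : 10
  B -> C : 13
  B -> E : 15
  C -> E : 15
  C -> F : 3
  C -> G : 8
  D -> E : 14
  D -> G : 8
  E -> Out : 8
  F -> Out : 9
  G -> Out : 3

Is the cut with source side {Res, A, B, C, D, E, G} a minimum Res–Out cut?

Given cut capacity: 3 + 8 + 3 = 14.
Augment Res→B→E→Out: bottleneck 8, flow now 8.
Augment Res→A→C→F→Out: bottleneck 3, flow now 11.
Augment Res→A→C→G→Out: bottleneck 1, flow now 12.
Augment Res→A→D→G→Out: bottleneck 2, flow now 14.
No augmenting path remains; maximum flow = 14.
Cut capacity 14 equals the max flow, so it is a minimum cut.

Yes — it is a minimum cut (capacity 14).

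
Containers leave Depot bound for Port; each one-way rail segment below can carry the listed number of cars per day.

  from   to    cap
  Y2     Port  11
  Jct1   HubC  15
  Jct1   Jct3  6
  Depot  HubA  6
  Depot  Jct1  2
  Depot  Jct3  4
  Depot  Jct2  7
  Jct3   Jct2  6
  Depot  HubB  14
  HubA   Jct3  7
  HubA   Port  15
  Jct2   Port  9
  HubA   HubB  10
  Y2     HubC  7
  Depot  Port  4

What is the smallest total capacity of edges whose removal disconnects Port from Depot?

Augment Depot→Port: bottleneck 4, flow now 4.
Augment Depot→HubA→Port: bottleneck 6, flow now 10.
Augment Depot→Jct2→Port: bottleneck 7, flow now 17.
Augment Depot→Jct3→Jct2→Port: bottleneck 2, flow now 19.
No augmenting path remains; maximum flow = 19.
By max-flow min-cut, the minimum cut capacity equals the max flow.
In the residual graph, reachable from Depot: {Depot, Jct1, HubB, HubC, Jct3, Jct2}.
Min-cut edges: Depot→HubA (6), Depot→Port (4), Jct2→Port (9); capacity 6 + 4 + 9 = 19.

19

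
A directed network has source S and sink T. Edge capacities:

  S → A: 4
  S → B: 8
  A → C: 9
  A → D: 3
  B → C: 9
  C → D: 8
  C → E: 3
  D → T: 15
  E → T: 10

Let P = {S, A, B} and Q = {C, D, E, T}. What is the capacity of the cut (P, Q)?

21

Edges leaving {S, A, B}: A→C (9), A→D (3), B→C (9).
Cut capacity = 9 + 3 + 9 = 21.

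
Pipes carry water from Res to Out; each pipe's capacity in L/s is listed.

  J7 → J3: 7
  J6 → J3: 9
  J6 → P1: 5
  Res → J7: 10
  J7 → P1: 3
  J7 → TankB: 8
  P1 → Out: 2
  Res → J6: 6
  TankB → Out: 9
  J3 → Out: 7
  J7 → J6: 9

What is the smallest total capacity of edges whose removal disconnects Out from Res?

16

Augment Res→J7→P1→Out: bottleneck 2, flow now 2.
Augment Res→J7→TankB→Out: bottleneck 8, flow now 10.
Augment Res→J6→J3→Out: bottleneck 6, flow now 16.
No augmenting path remains; maximum flow = 16.
By max-flow min-cut, the minimum cut capacity equals the max flow.
In the residual graph, reachable from Res: {Res}.
Min-cut edges: Res→J7 (10), Res→J6 (6); capacity 10 + 6 = 16.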